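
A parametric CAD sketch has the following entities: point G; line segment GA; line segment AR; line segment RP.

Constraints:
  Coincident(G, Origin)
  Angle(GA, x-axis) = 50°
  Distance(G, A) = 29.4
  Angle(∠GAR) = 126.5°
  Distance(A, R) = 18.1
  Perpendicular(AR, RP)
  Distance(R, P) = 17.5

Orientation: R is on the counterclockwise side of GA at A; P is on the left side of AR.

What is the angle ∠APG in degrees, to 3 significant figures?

53.8°

G is at the origin; GA runs at 50.0° with length 29.4, so A = 29.4·(cos 50.0°, sin 50.0°) = (18.9, 22.5). ∠GAR = 126.5°, so AR runs at 50.0° + (180° − 126.5°) = 104° from the x-axis; with |AR| = 18.1, R = A + 18.1·(cos 104°, sin 104°) = (14.7, 40.1). The perpendicularity gives RP at right angles to AR; with |RP| = 17.5 on the left of AR, P = R + 17.5·(-0.972, -0.233) = (-2.34, 36.0). Then cos ∠APG = PA·PG / (|PA||PG|), giving 53.8°.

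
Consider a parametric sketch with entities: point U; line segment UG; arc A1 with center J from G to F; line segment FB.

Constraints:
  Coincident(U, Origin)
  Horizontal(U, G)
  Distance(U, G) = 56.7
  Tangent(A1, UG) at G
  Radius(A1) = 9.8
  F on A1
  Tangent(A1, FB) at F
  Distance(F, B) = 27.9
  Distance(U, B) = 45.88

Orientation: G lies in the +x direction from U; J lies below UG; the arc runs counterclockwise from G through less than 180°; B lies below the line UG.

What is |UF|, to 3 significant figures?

48.3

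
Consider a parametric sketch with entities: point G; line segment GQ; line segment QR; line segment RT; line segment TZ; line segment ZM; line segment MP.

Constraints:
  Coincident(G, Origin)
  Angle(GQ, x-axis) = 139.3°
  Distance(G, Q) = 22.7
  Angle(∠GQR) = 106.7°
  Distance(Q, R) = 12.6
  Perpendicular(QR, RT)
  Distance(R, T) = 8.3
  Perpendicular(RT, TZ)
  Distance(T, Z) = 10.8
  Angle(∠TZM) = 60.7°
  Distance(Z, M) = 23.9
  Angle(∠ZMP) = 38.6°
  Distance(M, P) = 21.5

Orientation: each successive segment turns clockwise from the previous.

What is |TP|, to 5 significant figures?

4.3868

G is at the origin; GQ runs at 139.3° with length 22.7, so Q = (-17.210, 14.803). ∠GQR = 106.7° gives QR at 66.000° from the x-axis; with |QR| = 12.6, R = (-12.085, 26.313). QR is perpendicular to RT, so RT runs at -24.000°; with |RT| = 8.3, T = (-4.5023, 22.937). RT ⟂ TZ, so TZ runs at -114.00°; with |TZ| = 10.8, Z = (-8.8951, 13.071). ∠TZM = 60.7° gives ZM at 126.70° from the x-axis; with |ZM| = 23.9, M = (-23.178, 32.234). ∠ZMP = 38.6° gives MP at -14.700° from the x-axis; with |MP| = 21.5, P = (-2.3821, 26.778). Then |TP| = |P − T| = 4.3868.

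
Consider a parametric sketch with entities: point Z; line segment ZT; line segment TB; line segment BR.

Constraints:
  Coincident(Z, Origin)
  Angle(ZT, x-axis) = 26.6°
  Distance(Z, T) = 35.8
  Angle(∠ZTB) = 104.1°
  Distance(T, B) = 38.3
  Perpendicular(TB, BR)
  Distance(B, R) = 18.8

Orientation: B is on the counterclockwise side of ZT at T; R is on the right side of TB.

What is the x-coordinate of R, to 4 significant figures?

42.08

Z is at the origin; ZT runs at 26.6° with length 35.8, so T = 35.8·(cos 26.6°, sin 26.6°) = (32.01, 16.03). ∠ZTB = 104.1°, so TB runs at 26.6° + (180° − 104.1°) = 102.5° from the x-axis; with |TB| = 38.3, B = T + 38.3·(cos 102.5°, sin 102.5°) = (23.72, 53.42). The perpendicularity gives BR at right angles to TB; with |BR| = 18.8 on the right of TB, R = B + 18.8·(0.9763, 0.2164) = (42.08, 57.49). So R.x = 42.08.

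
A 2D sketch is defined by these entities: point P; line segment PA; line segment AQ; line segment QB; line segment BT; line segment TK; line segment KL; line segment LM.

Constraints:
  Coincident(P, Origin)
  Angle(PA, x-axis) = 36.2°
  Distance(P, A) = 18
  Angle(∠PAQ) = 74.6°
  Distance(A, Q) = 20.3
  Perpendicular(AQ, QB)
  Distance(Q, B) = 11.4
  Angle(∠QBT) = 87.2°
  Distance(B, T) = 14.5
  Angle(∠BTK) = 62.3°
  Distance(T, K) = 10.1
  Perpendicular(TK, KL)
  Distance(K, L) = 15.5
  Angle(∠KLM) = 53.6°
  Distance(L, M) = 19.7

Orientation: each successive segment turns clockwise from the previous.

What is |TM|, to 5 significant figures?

6.9029

TK ⟂ KL, so KL runs at -99.700°; with |KL| = 15.5, L = (13.940, -15.584). ∠KLM = 53.6° gives LM at 133.90° from the x-axis; with |LM| = 19.7, M = (0.28020, -1.3892). Then |TM| = |M − T| = 6.9029.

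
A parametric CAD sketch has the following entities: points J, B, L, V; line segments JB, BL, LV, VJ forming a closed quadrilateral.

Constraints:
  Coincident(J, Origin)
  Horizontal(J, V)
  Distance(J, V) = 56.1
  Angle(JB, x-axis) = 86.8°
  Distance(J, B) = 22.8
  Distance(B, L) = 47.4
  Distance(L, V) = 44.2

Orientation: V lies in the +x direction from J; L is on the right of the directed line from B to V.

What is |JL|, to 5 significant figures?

27.971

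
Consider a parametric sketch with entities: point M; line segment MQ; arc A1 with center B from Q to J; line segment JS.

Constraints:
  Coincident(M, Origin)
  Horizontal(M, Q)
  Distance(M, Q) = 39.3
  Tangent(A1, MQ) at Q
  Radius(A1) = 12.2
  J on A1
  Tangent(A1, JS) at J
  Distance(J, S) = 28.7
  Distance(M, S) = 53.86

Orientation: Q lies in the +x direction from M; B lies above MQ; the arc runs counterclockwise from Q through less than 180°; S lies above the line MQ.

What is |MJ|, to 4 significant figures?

52.90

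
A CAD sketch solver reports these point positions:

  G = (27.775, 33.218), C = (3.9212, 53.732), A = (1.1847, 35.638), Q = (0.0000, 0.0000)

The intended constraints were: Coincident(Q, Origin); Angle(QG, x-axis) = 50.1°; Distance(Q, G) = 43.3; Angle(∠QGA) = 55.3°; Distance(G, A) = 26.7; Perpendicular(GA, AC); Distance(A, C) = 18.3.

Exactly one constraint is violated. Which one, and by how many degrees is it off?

Perpendicular(GA, AC) — off by 3.40°.

Q = (0.00, 0.00) ✓; QG at 50.10° ✓; |QG| = 43.30 ✓; ∠QGA = 55.30° ✓; |GA| = 26.70 ✓; ∠(GA, AC) = 93.40° ✗; |AC| = 18.30 ✓.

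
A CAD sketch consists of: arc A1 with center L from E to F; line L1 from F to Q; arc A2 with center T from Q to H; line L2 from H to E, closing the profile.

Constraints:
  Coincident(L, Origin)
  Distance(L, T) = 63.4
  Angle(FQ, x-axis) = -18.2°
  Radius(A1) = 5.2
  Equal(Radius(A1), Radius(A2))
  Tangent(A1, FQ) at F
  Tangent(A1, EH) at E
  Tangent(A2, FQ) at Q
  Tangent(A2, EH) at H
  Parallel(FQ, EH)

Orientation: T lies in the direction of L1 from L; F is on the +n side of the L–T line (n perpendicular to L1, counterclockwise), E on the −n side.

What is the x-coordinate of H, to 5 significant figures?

58.604

The slot axis is L1's direction at -18.2°, so u = (cos -18.2°, sin -18.2°) = (0.94997, -0.31233) and n = (−sin -18.2°, cos -18.2°) = (0.31233, 0.94997). L is at the origin and T lies 63.4 along u from L, so T = 63.4·u = (60.228, -19.802). Tangency of A1 to both parallel lines with radius 5.2 puts F and E at L ± 5.2·n: F = (1.6241, 4.9399), E = (-1.6241, -4.9399). Equal radii place Q and H the same way about T: Q = T + 5.2·n = (61.852, -14.862), H = T − 5.2·n = (58.604, -24.742). So H.x = 58.604.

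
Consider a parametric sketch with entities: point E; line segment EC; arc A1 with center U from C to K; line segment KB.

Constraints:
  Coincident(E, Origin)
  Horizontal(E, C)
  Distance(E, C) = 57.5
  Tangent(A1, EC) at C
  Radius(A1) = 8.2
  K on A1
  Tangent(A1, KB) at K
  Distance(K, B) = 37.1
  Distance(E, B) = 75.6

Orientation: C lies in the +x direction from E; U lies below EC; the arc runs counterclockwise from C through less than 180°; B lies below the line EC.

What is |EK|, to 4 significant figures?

50.71

Checks: |UK| = 8.200 ✓; ∠(UK, KB) = 90.00° ✓; |KB| = 37.10 ✓; |EB| = 75.60 ✓.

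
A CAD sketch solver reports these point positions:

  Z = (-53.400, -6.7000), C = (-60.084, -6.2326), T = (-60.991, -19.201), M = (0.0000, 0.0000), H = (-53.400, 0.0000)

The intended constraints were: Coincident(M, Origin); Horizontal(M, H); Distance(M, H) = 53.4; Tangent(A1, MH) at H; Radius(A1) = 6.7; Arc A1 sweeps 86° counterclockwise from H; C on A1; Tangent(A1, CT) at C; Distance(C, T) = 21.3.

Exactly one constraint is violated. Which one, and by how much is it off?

Distance(C, T) = 21.3 — off by 8.30.

M = (0.00, 0.00) ✓; M.y = 0.00, H.y = 0.00 ✓; |MH| = 53.40 ✓; ∠(ZH, HM) = 90.00° ✓; |ZH| = 6.700 ✓; bearing(Z→C) − bearing(Z→H) = 86.00° ✓; |ZC| = 6.700 ✓; ∠(ZC, CT) = 90.00° ✓; |CT| = 13.00 ✗.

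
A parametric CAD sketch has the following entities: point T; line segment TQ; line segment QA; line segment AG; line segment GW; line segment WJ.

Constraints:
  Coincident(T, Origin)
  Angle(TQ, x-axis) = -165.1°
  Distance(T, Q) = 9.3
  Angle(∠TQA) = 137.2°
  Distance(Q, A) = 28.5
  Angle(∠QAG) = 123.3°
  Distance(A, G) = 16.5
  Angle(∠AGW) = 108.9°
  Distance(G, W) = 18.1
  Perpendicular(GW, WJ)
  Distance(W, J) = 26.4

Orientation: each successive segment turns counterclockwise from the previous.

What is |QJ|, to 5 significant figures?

13.165

∠AGW = 108.9° gives GW at 5.5000° from the x-axis; with |GW| = 18.1, W = (0.61655, -39.773). The perpendicularity gives WJ at right angles to GW, so WJ runs at 95.500°; with |WJ| = 26.4, J = (-1.9138, -13.494). Then |QJ| = |J − Q| = 13.165.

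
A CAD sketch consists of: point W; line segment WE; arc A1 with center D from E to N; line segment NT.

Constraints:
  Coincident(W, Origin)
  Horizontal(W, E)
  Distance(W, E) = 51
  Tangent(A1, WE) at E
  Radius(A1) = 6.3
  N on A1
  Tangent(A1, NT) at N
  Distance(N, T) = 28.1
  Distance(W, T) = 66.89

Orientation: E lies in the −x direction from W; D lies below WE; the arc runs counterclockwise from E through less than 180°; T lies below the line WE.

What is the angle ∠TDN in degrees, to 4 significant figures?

77.36°

Checks: ∠(DE, EW) = 90.00° ✓; |DN| = 6.300 ✓; ∠(DN, NT) = 90.00° ✓; |NT| = 28.10 ✓; |WT| = 66.89 ✓.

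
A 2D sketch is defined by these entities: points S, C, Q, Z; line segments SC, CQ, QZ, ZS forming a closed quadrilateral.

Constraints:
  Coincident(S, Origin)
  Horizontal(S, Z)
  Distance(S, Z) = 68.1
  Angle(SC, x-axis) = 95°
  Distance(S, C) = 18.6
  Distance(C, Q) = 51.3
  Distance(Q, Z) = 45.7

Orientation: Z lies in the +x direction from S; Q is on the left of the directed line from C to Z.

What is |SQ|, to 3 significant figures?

60.0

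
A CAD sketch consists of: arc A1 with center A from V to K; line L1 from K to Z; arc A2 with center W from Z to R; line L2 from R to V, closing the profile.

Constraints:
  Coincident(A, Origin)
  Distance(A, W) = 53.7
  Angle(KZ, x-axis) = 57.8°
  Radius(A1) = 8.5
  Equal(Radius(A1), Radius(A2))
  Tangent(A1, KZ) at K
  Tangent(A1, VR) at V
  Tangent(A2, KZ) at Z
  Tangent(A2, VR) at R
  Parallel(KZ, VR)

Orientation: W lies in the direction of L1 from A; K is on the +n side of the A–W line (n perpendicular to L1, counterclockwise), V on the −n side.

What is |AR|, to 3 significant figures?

54.4

The slot axis is L1's direction at 57.8°, so u = (cos 57.8°, sin 57.8°) = (0.533, 0.846) and n = (−sin 57.8°, cos 57.8°) = (-0.846, 0.533). A is at the origin and W lies 53.7 along u from A, so W = 53.7·u = (28.6, 45.4). Tangency of A1 to both parallel lines with radius 8.5 puts K and V at A ± 8.5·n: K = (-7.19, 4.53), V = (7.19, -4.53). Equal radii place Z and R the same way about W: Z = W + 8.5·n = (21.4, 50.0), R = W − 8.5·n = (35.8, 40.9). Then |AR| = |R − A| = 54.4.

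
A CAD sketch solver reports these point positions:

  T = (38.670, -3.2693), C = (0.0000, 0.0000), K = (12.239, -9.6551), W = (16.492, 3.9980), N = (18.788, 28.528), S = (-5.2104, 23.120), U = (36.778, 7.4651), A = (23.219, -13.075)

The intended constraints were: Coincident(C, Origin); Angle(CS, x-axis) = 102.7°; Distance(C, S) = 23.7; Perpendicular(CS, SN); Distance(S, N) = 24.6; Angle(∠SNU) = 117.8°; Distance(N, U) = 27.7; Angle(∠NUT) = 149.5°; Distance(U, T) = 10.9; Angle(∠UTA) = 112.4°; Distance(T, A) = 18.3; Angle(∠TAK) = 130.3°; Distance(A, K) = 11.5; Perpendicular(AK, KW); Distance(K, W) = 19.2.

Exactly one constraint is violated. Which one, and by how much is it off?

Distance(K, W) = 19.2 — off by 4.90.

C = (0.00, 0.00) ✓; CS at 102.7° ✓; |CS| = 23.70 ✓; ∠(CS, SN) = 90.00° ✓; |SN| = 24.60 ✓; ∠SNU = 117.8° ✓; |NU| = 27.70 ✓; ∠NUT = 149.5° ✓; |UT| = 10.90 ✓; ∠UTA = 112.4° ✓; |TA| = 18.30 ✓; ∠TAK = 130.3° ✓; |AK| = 11.50 ✓; ∠(AK, KW) = 90.00° ✓; |KW| = 14.30 ✗.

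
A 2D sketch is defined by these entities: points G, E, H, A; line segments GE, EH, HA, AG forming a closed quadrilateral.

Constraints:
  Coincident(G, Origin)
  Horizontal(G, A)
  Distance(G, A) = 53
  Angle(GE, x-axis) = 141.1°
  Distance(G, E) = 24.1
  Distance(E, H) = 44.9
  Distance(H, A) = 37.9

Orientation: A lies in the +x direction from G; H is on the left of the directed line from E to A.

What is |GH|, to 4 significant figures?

35.65

G is at the origin; G and A share the same y with |GA| = 53.0 and A in +x, so A = (53.0, 0). GE runs at 141.1° with |GE| = 24.1, so E = (-18.76, 15.13). H is determined by |EH| = 44.9 and |HA| = 37.9 together: it lies at the intersection of circle(E, 44.9) and circle(A, 37.9). With |EA| = 73.33, the foot of the radical line on EA is 40.62 from E and the perpendicular offset is √(44.9² − 40.62²) = 19.13. Taking the left-of-EA solution: H = (24.94, 25.47).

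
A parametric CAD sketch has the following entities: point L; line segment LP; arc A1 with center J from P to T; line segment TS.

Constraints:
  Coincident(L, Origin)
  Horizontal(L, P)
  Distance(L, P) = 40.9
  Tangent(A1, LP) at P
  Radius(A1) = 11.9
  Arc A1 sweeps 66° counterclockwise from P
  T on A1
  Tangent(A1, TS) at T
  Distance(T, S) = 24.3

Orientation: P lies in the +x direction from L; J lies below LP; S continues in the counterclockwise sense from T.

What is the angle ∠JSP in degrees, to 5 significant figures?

14.742°

L is at the origin; LP is horizontal with |LP| = 40.9 and P on the +x side, so P = (40.900, 0.0000). A1 meets LP tangentially, so JP is at right angles to LP, so J = P + (0, -11.9) = (40.900, -11.900). On A1, P sits at bearing 90° from J; a 66° counterclockwise sweep puts T at bearing 156°, so T = J + 11.9·(cos 156°, sin 156°) = (30.029, -7.0598). Since A1 is tangent to TS there, JT ⟂ TS, so TS runs along (−sin 156°, cos 156°); with |TS| = 24.3, S = (20.145, -29.259). Then cos ∠JSP = SJ·SP / (|SJ||SP|), giving 14.742°.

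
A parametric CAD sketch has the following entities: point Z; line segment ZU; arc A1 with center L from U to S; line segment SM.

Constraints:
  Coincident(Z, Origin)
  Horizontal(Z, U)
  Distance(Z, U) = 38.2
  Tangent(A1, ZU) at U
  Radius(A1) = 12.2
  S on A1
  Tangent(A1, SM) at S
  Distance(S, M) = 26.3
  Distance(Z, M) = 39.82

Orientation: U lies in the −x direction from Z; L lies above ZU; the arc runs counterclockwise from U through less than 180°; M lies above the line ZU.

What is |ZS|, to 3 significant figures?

27.9

Z is at the origin; Z and U share the same y with |ZU| = 38.2 and U on the −x side, so U = (-38.2, 0.00). Tangency of A1 to ZU means the radius LU is perpendicular to ZU, so L = U + (0, 12.2) = (-38.2, 12.2). Since LS ⟂ SM (tangency), |LM| = √(12.2² + 26.3²) = 29.0 regardless of where S sits on A1. So M lies on both circle(Z, 39.82) and circle(L, 29.0); the above-ZU intersection is M = (-19.8, 34.6). S is the foot of the tangent from M: S = (-26.4, 9.12).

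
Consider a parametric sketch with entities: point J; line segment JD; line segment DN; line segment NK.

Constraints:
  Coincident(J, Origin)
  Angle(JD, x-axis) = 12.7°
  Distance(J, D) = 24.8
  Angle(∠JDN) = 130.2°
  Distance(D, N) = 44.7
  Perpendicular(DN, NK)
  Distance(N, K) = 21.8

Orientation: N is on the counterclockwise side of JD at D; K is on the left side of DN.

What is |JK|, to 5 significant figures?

60.775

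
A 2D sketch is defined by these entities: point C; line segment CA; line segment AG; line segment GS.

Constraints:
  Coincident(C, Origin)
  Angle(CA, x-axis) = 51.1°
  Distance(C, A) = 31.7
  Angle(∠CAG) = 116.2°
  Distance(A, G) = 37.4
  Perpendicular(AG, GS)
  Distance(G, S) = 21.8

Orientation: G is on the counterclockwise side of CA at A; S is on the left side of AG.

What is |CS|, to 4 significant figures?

51.82

C is at the origin; CA runs at 51.1° with length 31.7, so A = 31.7·(cos 51.1°, sin 51.1°) = (19.91, 24.67). ∠CAG = 116.2°, so AG runs at 51.1° + (180° − 116.2°) = 114.9° from the x-axis; with |AG| = 37.4, G = A + 37.4·(cos 114.9°, sin 114.9°) = (4.160, 58.59). The perpendicularity gives GS at right angles to AG; with |GS| = 21.8 on the left of AG, S = G + 21.8·(-0.9070, -0.4210) = (-15.61, 49.42). Then |CS| = |S − C| = 51.82.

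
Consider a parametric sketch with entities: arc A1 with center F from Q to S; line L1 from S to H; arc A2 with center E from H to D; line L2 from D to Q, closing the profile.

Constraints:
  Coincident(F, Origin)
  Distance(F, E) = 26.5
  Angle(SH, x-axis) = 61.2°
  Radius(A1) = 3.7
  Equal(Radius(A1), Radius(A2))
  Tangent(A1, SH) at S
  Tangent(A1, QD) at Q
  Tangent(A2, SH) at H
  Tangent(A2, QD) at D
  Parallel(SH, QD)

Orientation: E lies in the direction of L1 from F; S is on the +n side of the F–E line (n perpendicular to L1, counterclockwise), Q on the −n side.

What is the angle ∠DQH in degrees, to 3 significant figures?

15.6°

The slot axis is L1's direction at 61.2°, so u = (cos 61.2°, sin 61.2°) = (0.482, 0.876) and n = (−sin 61.2°, cos 61.2°) = (-0.876, 0.482). F is at the origin and E lies 26.5 along u from F, so E = 26.5·u = (12.8, 23.2). Tangency of A1 to both parallel lines with radius 3.7 puts S and Q at F ± 3.7·n: S = (-3.24, 1.78), Q = (3.24, -1.78). Equal radii place H and D the same way about E: H = E + 3.7·n = (9.52, 25.0), D = E − 3.7·n = (16.0, 21.4). Then cos ∠DQH = QD·QH / (|QD||QH|), giving 15.6°.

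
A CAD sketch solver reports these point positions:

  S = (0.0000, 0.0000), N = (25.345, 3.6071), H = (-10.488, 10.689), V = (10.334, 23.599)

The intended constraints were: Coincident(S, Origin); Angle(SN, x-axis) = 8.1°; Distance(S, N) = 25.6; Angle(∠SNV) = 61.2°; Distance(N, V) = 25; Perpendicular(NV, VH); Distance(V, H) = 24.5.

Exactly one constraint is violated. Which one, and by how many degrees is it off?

Perpendicular(NV, VH) — off by 5.10°.

S = (0.00, 0.00) ✓; SN at 8.100° ✓; |SN| = 25.60 ✓; ∠SNV = 61.20° ✓; |NV| = 25.00 ✓; ∠(NV, VH) = 84.90° ✗; |VH| = 24.50 ✓.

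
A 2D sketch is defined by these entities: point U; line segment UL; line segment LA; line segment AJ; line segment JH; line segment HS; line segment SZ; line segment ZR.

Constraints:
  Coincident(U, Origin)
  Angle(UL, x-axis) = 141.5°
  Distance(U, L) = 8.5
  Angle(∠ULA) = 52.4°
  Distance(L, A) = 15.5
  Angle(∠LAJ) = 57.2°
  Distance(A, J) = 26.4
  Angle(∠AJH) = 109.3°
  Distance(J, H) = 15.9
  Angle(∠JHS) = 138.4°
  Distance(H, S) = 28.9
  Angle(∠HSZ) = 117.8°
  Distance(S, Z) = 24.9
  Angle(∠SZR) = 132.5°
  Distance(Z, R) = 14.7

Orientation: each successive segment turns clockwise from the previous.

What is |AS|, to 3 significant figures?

46.6

∠AJH = 109.3° gives JH at -180° from the x-axis; with |JH| = 15.9, H = (-16.1, -16.1). ∠JHS = 138.4° gives HS at 139° from the x-axis; with |HS| = 28.9, S = (-37.8, 2.96). Then |AS| = |S − A| = 46.6.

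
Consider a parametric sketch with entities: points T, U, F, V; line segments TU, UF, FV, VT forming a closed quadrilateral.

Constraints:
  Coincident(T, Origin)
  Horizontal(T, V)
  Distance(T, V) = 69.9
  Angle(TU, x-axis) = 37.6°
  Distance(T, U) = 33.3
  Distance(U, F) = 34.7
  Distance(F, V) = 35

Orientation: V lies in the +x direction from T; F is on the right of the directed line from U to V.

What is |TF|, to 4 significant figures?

39.34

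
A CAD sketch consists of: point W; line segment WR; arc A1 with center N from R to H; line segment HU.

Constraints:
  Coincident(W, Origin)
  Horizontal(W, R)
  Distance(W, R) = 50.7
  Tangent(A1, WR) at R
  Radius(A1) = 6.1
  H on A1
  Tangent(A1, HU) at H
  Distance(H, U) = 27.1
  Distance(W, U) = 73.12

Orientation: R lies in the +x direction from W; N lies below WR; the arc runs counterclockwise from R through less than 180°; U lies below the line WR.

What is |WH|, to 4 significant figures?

47.98

Checks: W.y = 0.00, R.y = 0.00 ✓; |NH| = 6.100 ✓; ∠(NH, HU) = 90.00° ✓; |HU| = 27.10 ✓; |WU| = 73.12 ✓.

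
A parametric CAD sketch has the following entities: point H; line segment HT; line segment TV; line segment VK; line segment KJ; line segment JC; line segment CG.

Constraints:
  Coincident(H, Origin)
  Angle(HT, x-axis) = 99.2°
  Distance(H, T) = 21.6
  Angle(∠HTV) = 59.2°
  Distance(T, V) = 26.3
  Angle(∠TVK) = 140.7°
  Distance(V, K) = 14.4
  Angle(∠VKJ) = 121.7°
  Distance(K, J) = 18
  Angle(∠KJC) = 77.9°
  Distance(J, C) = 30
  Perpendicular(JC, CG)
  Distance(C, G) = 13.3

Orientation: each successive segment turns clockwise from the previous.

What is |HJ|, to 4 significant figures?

25.43

H is at the origin; HT runs at 99.2° with length 21.6, so T = (-3.453, 21.32). ∠HTV = 59.2° gives TV at -21.60° from the x-axis; with |TV| = 26.3, V = (21.00, 11.64). ∠TVK = 140.7° gives VK at -60.90° from the x-axis; with |VK| = 14.4, K = (28.00, -0.9419). ∠VKJ = 121.7° gives KJ at -119.2° from the x-axis; with |KJ| = 18.0, J = (19.22, -16.65). Then |HJ| = |J − H| = 25.43.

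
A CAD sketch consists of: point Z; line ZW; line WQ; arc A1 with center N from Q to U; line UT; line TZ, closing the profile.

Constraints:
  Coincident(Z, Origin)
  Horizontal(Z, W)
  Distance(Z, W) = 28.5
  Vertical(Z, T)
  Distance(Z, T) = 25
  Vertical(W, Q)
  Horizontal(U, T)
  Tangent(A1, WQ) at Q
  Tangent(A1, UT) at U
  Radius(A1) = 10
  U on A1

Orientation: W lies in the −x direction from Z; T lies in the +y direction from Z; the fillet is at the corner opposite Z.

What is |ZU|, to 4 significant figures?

31.10

Z is at the origin; ZW is horizontal with |ZW| = 28.5 and W on the −x side, so W = (-28.50, 0.000). Z and T share the same x with |ZT| = 25.0 and T on the +y side, so T = (0.000, 25.00). The virtual corner opposite Z is at (-28.50, 25.00). Tangency of A1 to WQ means the radius NQ is perpendicular to WQ and tangency of A1 to UT means the radius NU is perpendicular to UT, with radius 10.0, so the center N sits 10.0 in from both sides at N = (-18.50, 15.00). That places the tangent points at Q = (-28.50, 15.00) on WQ and U = (-18.50, 25.00) on UT. Then |ZU| = |U − Z| = 31.10.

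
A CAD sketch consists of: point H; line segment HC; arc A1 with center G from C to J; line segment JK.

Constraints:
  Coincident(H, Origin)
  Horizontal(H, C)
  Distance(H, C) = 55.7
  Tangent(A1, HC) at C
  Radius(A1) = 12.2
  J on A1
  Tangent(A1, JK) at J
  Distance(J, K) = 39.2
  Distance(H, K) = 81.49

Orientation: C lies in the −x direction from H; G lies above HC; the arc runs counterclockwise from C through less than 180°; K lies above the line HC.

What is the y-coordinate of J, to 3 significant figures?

17.6

H is at the origin; H and C share the same y with |HC| = 55.7 and C on the −x side, so C = (-55.7, 0.00). Tangency of A1 to HC means the radius GC is perpendicular to HC, so G = C + (0, 12.2) = (-55.7, 12.2). Since GJ ⟂ JK (tangency), |GK| = √(12.2² + 39.2²) = 41.1 regardless of where J sits on A1. So K lies on both circle(H, 81.49) and circle(G, 41.1); the above-HC intersection is K = (-62.1, 52.8). J is the foot of the tangent from K: J = (-44.8, 17.6).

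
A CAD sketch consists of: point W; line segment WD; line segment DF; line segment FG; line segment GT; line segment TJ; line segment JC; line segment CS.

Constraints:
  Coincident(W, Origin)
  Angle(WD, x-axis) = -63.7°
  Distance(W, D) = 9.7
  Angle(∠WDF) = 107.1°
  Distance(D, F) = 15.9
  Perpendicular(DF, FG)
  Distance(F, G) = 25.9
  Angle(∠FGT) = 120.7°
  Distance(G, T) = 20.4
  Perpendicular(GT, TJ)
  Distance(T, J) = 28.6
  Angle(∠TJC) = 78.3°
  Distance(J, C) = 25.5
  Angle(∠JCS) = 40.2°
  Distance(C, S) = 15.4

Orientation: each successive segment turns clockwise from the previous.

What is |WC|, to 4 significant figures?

12.21

W is at the origin; WD runs at -63.7° with length 9.7, so D = (4.298, -8.696). ∠WDF = 107.1° gives DF at -136.6° from the x-axis; with |DF| = 15.9, F = (-7.255, -19.62). The perpendicularity gives FG at right angles to DF, so FG runs at 133.4°; with |FG| = 25.9, G = (-25.05, -0.8023). ∠FGT = 120.7° gives GT at 74.10° from the x-axis; with |GT| = 20.4, T = (-19.46, 18.82). GT ⟂ TJ, so TJ runs at -15.90°; with |TJ| = 28.6, J = (8.044, 10.98). ∠TJC = 78.3° gives JC at -117.6° from the x-axis; with |JC| = 25.5, C = (-3.770, -11.62). Then |WC| = |C − W| = 12.21.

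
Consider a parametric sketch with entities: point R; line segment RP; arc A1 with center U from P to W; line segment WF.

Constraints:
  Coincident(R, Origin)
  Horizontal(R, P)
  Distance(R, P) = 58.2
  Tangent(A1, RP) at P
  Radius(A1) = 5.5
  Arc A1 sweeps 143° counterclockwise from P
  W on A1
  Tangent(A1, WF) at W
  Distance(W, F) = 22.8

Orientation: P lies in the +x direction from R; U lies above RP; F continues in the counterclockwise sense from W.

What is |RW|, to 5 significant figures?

62.300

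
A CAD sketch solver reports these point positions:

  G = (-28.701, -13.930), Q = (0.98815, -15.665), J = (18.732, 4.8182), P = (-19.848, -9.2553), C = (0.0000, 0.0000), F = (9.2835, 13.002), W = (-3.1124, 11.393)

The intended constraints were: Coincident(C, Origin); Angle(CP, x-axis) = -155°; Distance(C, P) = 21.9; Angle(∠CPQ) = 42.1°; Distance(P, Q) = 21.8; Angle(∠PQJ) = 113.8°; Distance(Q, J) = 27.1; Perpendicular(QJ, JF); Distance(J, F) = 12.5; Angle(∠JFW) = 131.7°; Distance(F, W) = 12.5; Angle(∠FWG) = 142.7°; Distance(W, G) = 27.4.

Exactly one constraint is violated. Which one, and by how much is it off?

Distance(W, G) = 27.4 — off by 8.60.

C = (0.00, 0.00) ✓; CP at -155.0° ✓; |CP| = 21.90 ✓; ∠CPQ = 42.10° ✓; |PQ| = 21.80 ✓; ∠PQJ = 113.8° ✓; |QJ| = 27.10 ✓; ∠(QJ, JF) = 90.00° ✓; |JF| = 12.50 ✓; ∠JFW = 131.7° ✓; |FW| = 12.50 ✓; ∠FWG = 142.7° ✓; |WG| = 36.00 ✗.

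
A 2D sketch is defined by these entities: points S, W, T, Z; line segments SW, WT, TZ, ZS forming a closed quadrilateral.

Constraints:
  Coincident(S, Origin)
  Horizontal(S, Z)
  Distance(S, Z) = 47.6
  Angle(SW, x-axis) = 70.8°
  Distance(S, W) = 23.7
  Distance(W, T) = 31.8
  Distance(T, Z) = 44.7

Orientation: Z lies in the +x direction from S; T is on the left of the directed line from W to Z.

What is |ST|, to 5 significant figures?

53.348

S is at the origin; S and Z share the same y with |SZ| = 47.6 and Z in +x, so Z = (47.6, 0). SW runs at 70.8° with |SW| = 23.7, so W = (7.7941, 22.382). T is determined by |WT| = 31.8 and |TZ| = 44.7 together: it lies at the intersection of circle(W, 31.8) and circle(Z, 44.7). With |WZ| = 45.667, the foot of the radical line on WZ is 12.028 from W and the perpendicular offset is √(31.8² − 12.028²) = 29.437. Taking the left-of-WZ solution: T = (32.706, 42.146).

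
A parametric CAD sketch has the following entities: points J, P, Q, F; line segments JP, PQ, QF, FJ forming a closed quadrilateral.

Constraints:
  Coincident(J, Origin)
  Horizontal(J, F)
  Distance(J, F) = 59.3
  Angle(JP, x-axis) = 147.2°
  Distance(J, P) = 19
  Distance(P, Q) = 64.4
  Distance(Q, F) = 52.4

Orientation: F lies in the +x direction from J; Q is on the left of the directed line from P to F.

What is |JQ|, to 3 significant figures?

59.9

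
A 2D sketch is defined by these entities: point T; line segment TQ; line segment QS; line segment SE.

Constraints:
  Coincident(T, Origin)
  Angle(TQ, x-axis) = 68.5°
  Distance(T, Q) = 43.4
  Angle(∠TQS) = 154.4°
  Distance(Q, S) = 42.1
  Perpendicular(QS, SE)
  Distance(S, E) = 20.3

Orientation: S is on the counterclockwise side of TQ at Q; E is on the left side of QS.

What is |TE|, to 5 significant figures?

81.254

T is at the origin; TQ runs at 68.5° with length 43.4, so Q = 43.4·(cos 68.5°, sin 68.5°) = (15.906, 40.380). ∠TQS = 154.4°, so QS runs at 68.5° + (180° − 154.4°) = 94.100° from the x-axis; with |QS| = 42.1, S = Q + 42.1·(cos 94.100°, sin 94.100°) = (12.896, 82.372). QS ⟂ SE; with |SE| = 20.3 on the left of QS, E = S + 20.3·(-0.99744, -0.071497) = (-7.3519, 80.921). Then |TE| = |E − T| = 81.254.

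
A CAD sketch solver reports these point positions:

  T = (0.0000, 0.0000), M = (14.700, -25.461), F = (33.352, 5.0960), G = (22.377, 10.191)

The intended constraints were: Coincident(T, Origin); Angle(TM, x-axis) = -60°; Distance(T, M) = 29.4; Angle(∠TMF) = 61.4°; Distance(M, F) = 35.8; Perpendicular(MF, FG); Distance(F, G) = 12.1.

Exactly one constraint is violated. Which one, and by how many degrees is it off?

Perpendicular(MF, FG) — off by 6.50°.

T = (0.00, 0.00) ✓; TM at -60.00° ✓; |TM| = 29.40 ✓; ∠TMF = 61.40° ✓; |MF| = 35.80 ✓; ∠(MF, FG) = 96.50° ✗; |FG| = 12.10 ✓.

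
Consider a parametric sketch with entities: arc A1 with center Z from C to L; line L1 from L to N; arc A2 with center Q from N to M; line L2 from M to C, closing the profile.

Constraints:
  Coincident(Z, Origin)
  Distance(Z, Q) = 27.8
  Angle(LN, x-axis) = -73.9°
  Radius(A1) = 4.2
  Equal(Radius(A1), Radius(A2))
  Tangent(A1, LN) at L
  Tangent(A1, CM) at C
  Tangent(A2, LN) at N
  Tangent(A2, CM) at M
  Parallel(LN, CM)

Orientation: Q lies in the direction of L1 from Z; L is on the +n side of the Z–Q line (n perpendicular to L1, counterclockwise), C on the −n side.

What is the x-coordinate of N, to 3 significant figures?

11.7

Tangency of A1 to both parallel lines with radius 4.2 puts L and C at Z ± 4.2·n: L = (4.04, 1.16), C = (-4.04, -1.16). Equal radii place N and M the same way about Q: N = Q + 4.2·n = (11.7, -25.5), M = Q − 4.2·n = (3.67, -27.9). So N.x = 11.7.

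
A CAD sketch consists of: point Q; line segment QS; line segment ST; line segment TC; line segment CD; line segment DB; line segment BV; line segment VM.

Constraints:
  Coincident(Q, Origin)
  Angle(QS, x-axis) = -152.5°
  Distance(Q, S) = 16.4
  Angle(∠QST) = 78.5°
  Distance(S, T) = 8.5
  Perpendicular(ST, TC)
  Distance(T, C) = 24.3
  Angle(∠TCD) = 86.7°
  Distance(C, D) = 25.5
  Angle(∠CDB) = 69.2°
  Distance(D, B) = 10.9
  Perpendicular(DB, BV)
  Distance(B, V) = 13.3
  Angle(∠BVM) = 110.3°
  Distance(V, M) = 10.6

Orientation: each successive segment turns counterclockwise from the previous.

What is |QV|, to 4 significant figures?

4.272

Q is at the origin; QS runs at -152.5° with length 16.4, so S = (-14.55, -7.573). ∠QST = 78.5° gives ST at -51.00° from the x-axis; with |ST| = 8.5, T = (-9.198, -14.18). ST is perpendicular to TC, so TC runs at 39.00°; with |TC| = 24.3, C = (9.687, 1.114). ∠TCD = 86.7° gives CD at 132.3° from the x-axis; with |CD| = 25.5, D = (-7.475, 19.97). ∠CDB = 69.2° gives DB at -116.9° from the x-axis; with |DB| = 10.9, B = (-12.41, 10.25). DB ⟂ BV, so BV runs at -26.90°; with |BV| = 13.3, V = (-0.5456, 4.237). Then |QV| = |V − Q| = 4.272.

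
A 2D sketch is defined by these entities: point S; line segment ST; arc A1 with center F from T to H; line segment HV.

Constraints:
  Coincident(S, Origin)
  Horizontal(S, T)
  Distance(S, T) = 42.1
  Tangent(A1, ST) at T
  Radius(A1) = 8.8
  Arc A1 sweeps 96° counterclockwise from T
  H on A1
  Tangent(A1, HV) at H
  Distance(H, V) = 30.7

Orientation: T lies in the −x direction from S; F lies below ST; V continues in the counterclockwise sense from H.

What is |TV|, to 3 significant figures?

40.6

S is at the origin; S and T share the same y with |ST| = 42.1 and T on the −x side, so T = (-42.1, 0.00). Since A1 is tangent to ST there, FT ⟂ ST, so F = T + (0, -8.8) = (-42.1, -8.80). On A1, T sits at bearing 90° from F; a 96° counterclockwise sweep puts H at bearing 186°, so H = F + 8.8·(cos 186°, sin 186°) = (-50.9, -9.72). The tangent condition forces FH to be normal to HV, so HV runs along (−sin 186°, cos 186°); with |HV| = 30.7, V = (-47.6, -40.3). Then |TV| = |V − T| = 40.6.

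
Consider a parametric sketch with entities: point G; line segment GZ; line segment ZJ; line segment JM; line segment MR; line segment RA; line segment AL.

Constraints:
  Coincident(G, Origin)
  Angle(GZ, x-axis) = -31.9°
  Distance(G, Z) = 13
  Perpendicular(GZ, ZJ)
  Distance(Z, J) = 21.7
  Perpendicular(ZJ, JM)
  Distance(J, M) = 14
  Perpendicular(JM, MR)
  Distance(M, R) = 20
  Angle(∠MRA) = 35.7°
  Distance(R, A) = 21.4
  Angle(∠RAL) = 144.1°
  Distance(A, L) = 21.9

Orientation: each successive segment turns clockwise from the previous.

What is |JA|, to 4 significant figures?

3.026

G is at the origin; GZ runs at -31.9° with length 13.0, so Z = (11.04, -6.870). The perpendicularity gives ZJ at right angles to GZ, so ZJ runs at -121.9°; with |ZJ| = 21.7, J = (-0.4305, -25.29). ZJ is perpendicular to JM, so JM runs at 148.1°; with |JM| = 14.0, M = (-12.32, -17.89). The perpendicularity gives MR at right angles to JM, so MR runs at 58.10°; with |MR| = 20.0, R = (-1.747, -0.9148). ∠MRA = 35.7° gives RA at -86.20° from the x-axis; with |RA| = 21.4, A = (-0.3291, -22.27). Then |JA| = |A − J| = 3.026.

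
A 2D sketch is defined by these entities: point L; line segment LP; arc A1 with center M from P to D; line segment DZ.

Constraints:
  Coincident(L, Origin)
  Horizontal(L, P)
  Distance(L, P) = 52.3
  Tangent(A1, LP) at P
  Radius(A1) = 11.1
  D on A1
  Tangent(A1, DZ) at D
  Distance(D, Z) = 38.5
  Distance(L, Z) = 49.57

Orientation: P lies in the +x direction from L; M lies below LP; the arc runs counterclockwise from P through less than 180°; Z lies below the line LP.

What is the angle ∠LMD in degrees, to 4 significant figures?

11.85°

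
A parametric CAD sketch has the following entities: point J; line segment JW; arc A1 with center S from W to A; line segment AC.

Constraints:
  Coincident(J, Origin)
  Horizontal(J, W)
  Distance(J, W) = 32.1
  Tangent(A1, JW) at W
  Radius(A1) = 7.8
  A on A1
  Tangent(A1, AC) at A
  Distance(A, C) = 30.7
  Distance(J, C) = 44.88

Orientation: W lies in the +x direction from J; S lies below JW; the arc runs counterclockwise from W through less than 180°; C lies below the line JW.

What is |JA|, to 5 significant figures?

25.458

Checks: J = (0.00, 0.00) ✓; ∠(SW, WJ) = 90.00° ✓; |SW| = 7.800 ✓; |SA| = 7.800 ✓; ∠(SA, AC) = 90.00° ✓; |AC| = 30.70 ✓; |JC| = 44.88 ✓.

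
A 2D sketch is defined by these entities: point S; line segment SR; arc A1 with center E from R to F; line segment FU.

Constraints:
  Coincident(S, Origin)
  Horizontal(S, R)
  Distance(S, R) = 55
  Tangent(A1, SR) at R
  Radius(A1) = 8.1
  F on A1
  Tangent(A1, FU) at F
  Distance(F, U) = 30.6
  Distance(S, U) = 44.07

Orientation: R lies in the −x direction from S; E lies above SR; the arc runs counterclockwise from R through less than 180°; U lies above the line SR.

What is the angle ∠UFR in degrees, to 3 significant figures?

151°

S is at the origin; SR is horizontal with |SR| = 55.0 and R on the −x side, so R = (-55.0, 0.00). Tangency of A1 to SR means the radius ER is perpendicular to SR, so E = R + (0, 8.1) = (-55.0, 8.10). Since EF ⟂ FU (tangency), |EU| = √(8.1² + 30.6²) = 31.7 regardless of where F sits on A1. So U lies on both circle(S, 44.07) and circle(E, 31.7); the above-SR intersection is U = (-32.2, 30.1). F is the foot of the tangent from U: F = (-48.1, 3.90).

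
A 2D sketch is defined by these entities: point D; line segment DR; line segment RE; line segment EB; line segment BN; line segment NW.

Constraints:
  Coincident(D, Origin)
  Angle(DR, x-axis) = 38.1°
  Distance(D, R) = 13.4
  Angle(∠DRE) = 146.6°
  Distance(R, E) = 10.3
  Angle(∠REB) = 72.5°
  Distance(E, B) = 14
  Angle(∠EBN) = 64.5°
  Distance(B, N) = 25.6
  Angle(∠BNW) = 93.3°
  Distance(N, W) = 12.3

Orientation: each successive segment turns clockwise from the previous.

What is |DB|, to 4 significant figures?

18.28

D is at the origin; DR runs at 38.1° with length 13.4, so R = (10.54, 8.268). ∠DRE = 146.6° gives RE at 4.700° from the x-axis; with |RE| = 10.3, E = (20.81, 9.112). ∠REB = 72.5° gives EB at -102.8° from the x-axis; with |EB| = 14.0, B = (17.71, -4.540). Then |DB| = |B − D| = 18.28.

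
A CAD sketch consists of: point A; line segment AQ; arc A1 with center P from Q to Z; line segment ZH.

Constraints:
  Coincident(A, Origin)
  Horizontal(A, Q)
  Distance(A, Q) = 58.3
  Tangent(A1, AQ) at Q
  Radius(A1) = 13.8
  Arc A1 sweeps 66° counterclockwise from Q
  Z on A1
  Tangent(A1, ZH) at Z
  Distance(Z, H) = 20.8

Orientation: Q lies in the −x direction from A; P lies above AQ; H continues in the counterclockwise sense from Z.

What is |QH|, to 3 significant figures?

34.4

A is at the origin; A and Q share the same y with |AQ| = 58.3 and Q on the −x side, so Q = (-58.3, 0.00). A1 meets AQ tangentially, so PQ is at right angles to AQ, so P = Q + (0, 13.8) = (-58.3, 13.8). On A1, Q sits at bearing -90° from P; a 66° counterclockwise sweep puts Z at bearing -24°, so Z = P + 13.8·(cos -24°, sin -24°) = (-45.7, 8.19). Tangency of A1 to ZH means the radius PZ is perpendicular to ZH, so ZH runs along (−sin -24°, cos -24°); with |ZH| = 20.8, H = (-37.2, 27.2). Then |QH| = |H − Q| = 34.4.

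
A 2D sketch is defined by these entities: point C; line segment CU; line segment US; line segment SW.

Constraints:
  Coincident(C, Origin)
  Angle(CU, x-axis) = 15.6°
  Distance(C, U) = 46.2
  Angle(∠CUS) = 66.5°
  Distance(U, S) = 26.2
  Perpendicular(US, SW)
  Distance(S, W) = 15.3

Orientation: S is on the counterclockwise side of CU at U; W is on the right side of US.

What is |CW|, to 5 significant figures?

58.190

∠CUS = 66.5°, so US runs at 15.6° + (180° − 66.5°) = 129.10° from the x-axis; with |US| = 26.2, S = U + 26.2·(cos 129.10°, sin 129.10°) = (27.974, 32.757). The perpendicularity gives SW at right angles to US; with |SW| = 15.3 on the right of US, W = S + 15.3·(0.77605, 0.63068) = (39.848, 42.406). Then |CW| = |W − C| = 58.190.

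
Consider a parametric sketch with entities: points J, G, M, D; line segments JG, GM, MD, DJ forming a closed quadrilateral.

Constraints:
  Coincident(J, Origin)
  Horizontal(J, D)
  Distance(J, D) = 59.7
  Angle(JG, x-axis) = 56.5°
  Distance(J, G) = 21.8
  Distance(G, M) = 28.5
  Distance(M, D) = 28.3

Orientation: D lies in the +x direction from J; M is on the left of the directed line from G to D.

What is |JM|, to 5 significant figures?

45.418

J is at the origin; JD is horizontal with |JD| = 59.7 and D in +x, so D = (59.7, 0). JG runs at 56.5° with |JG| = 21.8, so G = (12.032, 18.179). M is determined by |GM| = 28.5 and |MD| = 28.3 together: it lies at the intersection of circle(G, 28.5) and circle(D, 28.3). With |GD| = 51.016, the foot of the radical line on GD is 25.620 from G and the perpendicular offset is √(28.5² − 25.620²) = 12.485. Taking the left-of-GD solution: M = (40.419, 20.716).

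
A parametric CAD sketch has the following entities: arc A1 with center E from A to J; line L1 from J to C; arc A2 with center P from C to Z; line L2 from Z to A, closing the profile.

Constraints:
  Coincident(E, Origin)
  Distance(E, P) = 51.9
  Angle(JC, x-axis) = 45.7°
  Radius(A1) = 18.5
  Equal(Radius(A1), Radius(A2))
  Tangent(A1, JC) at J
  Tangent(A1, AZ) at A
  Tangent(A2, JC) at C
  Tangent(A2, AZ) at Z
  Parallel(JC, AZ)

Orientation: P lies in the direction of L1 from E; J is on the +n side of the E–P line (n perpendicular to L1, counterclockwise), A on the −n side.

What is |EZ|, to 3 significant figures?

55.1

Tangency of A1 to both parallel lines with radius 18.5 puts J and A at E ± 18.5·n: J = (-13.2, 12.9), A = (13.2, -12.9). Equal radii place C and Z the same way about P: C = P + 18.5·n = (23.0, 50.1), Z = P − 18.5·n = (49.5, 24.2). Then |EZ| = |Z − E| = 55.1.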